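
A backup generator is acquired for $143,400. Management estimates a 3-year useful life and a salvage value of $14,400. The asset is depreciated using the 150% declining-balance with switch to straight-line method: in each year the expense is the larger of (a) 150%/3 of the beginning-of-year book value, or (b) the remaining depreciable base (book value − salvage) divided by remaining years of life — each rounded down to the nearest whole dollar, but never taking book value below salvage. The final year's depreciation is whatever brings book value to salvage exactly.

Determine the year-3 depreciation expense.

Depreciable base = $143,400 − $14,400 = $129,000.
Year 1: DB = ⌊$143,400 × 150%/3⌋ = $71,700; SL = ⌊$129,000/3⌋ = $43,000 → take DB $71,700. Book value $71,700.
Year 2: DB = ⌊$71,700 × 150%/3⌋ = $35,850; SL = ⌊$57,300/2⌋ = $28,650 → take DB $35,850. Book value $35,850.
Year 3 (final): $35,850 − $14,400 = $21,450. Book value $14,400.

$21,450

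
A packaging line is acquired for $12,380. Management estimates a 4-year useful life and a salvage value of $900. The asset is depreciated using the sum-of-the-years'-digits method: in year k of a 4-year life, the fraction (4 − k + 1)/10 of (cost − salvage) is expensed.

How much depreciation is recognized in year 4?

Depreciable base = $12,380 − $900 = $11,480.
Sum of the years' digits = 4+3+2+1 = 10.
Year 1: $11,480 × 4/10 = $4,592. Book value $7,788.
Year 2: $11,480 × 3/10 = $3,444. Book value $4,344.
Year 3: $11,480 × 2/10 = $2,296. Book value $2,048.
Year 4: $11,480 × 1/10 = $1,148. Book value $900.

$1,148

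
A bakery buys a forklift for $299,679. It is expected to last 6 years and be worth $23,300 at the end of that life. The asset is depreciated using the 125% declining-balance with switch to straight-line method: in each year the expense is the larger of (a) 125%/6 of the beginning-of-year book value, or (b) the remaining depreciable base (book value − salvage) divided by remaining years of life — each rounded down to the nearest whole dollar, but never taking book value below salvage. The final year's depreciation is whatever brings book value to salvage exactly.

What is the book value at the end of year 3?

Depreciable base = $299,679 − $23,300 = $276,379.
Year 1: DB = ⌊$299,679 × 125%/6⌋ = $62,433; SL = ⌊$276,379/6⌋ = $46,063 → take DB $62,433. Book value $237,246.
Year 2: DB = ⌊$237,246 × 125%/6⌋ = $49,426; SL = ⌊$213,946/5⌋ = $42,789 → take DB $49,426. Book value $187,820.
Year 3: DB = ⌊$187,820 × 125%/6⌋ = $39,129; SL = ⌊$164,520/4⌋ = $41,130 → take SL $41,130. Book value $146,690.

$146,690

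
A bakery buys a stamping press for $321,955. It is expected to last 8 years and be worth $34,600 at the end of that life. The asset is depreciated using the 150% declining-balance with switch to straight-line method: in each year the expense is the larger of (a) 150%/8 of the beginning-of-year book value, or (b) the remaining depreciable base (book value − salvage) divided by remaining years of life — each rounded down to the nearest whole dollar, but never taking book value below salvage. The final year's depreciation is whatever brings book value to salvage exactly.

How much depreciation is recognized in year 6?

Depreciable base = $321,955 − $34,600 = $287,355.
Year 1: DB = ⌊$321,955 × 150%/8⌋ = $60,366; SL = ⌊$287,355/8⌋ = $35,919 → take DB $60,366. Book value $261,589.
Year 2: DB = ⌊$261,589 × 150%/8⌋ = $49,047; SL = ⌊$226,989/7⌋ = $32,427 → take DB $49,047. Book value $212,542.
Year 3: DB = ⌊$212,542 × 150%/8⌋ = $39,851; SL = ⌊$177,942/6⌋ = $29,657 → take DB $39,851. Book value $172,691.
Year 4: DB = ⌊$172,691 × 150%/8⌋ = $32,379; SL = ⌊$138,091/5⌋ = $27,618 → take DB $32,379. Book value $140,312.
Year 5: DB = ⌊$140,312 × 150%/8⌋ = $26,308; SL = ⌊$105,712/4⌋ = $26,428 → take SL $26,428. Book value $113,884.
Year 6: DB = ⌊$113,884 × 150%/8⌋ = $21,353; SL = ⌊$79,284/3⌋ = $26,428 → take SL $26,428. Book value $87,456.

$26,428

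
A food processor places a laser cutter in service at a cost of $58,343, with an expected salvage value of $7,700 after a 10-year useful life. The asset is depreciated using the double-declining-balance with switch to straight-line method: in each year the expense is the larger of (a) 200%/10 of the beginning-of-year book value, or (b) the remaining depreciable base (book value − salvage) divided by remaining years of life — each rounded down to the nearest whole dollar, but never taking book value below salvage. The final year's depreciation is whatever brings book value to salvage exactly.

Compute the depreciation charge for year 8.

$2,447

Depreciable base = $58,343 − $7,700 = $50,643.
Year 1: DB = ⌊$58,343 × 200%/10⌋ = $11,668; SL = ⌊$50,643/10⌋ = $5,064 → take DB $11,668. Book value $46,675.
Year 2: DB = ⌊$46,675 × 200%/10⌋ = $9,335; SL = ⌊$38,975/9⌋ = $4,330 → take DB $9,335. Book value $37,340.
Year 3: DB = ⌊$37,340 × 200%/10⌋ = $7,468; SL = ⌊$29,640/8⌋ = $3,705 → take DB $7,468. Book value $29,872.
Year 4: DB = ⌊$29,872 × 200%/10⌋ = $5,974; SL = ⌊$22,172/7⌋ = $3,167 → take DB $5,974. Book value $23,898.
Year 5: DB = ⌊$23,898 × 200%/10⌋ = $4,779; SL = ⌊$16,198/6⌋ = $2,699 → take DB $4,779. Book value $19,119.
Year 6: DB = ⌊$19,119 × 200%/10⌋ = $3,823; SL = ⌊$11,419/5⌋ = $2,283 → take DB $3,823. Book value $15,296.
Year 7: DB = ⌊$15,296 × 200%/10⌋ = $3,059; SL = ⌊$7,596/4⌋ = $1,899 → take DB $3,059. Book value $12,237.
Year 8: DB = ⌊$12,237 × 200%/10⌋ = $2,447; SL = ⌊$4,537/3⌋ = $1,512 → take DB $2,447. Book value $9,790.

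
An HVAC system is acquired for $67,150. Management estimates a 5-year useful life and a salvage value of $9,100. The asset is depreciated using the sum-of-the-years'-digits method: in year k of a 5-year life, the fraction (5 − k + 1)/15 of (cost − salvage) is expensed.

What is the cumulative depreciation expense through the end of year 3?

Depreciable base = $67,150 − $9,100 = $58,050.
Sum of the years' digits = 5+4+3+2+1 = 15.
Year 1: $58,050 × 5/15 = $19,350. Book value $47,800.
Year 2: $58,050 × 4/15 = $15,480. Book value $32,320.
Year 3: $58,050 × 3/15 = $11,610. Book value $20,710.
Accumulated through year 3 = $67,150 − $20,710 = $46,440.

$46,440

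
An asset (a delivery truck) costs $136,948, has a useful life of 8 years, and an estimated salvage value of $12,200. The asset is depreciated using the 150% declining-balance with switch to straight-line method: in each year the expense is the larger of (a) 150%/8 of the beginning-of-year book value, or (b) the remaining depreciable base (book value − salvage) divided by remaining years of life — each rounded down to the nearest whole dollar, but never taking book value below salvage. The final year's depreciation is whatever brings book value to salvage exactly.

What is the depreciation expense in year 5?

Depreciable base = $136,948 − $12,200 = $124,748.
Year 1: DB = ⌊$136,948 × 150%/8⌋ = $25,677; SL = ⌊$124,748/8⌋ = $15,593 → take DB $25,677. Book value $111,271.
Year 2: DB = ⌊$111,271 × 150%/8⌋ = $20,863; SL = ⌊$99,071/7⌋ = $14,153 → take DB $20,863. Book value $90,408.
Year 3: DB = ⌊$90,408 × 150%/8⌋ = $16,951; SL = ⌊$78,208/6⌋ = $13,034 → take DB $16,951. Book value $73,457.
Year 4: DB = ⌊$73,457 × 150%/8⌋ = $13,773; SL = ⌊$61,257/5⌋ = $12,251 → take DB $13,773. Book value $59,684.
Year 5: DB = ⌊$59,684 × 150%/8⌋ = $11,190; SL = ⌊$47,484/4⌋ = $11,871 → take SL $11,871. Book value $47,813.

$11,871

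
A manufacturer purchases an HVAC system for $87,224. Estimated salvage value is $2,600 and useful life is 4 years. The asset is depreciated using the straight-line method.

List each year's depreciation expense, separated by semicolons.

Depreciable base = $87,224 − $2,600 = $84,624.
Annual expense = $84,624 / 4 = $21,156.
End of year 1: book value $66,068.
End of year 2: book value $44,912.
End of year 3: book value $23,756.
End of year 4: book value $2,600.

$21,156; $21,156; $21,156; $21,156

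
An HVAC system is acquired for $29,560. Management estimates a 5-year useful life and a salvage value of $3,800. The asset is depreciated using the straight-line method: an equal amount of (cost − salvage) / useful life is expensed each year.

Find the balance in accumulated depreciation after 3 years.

$15,456

Depreciable base = $29,560 − $3,800 = $25,760.
Annual expense = $25,760 / 5 = $5,152.
End of year 1: book value $24,408.
End of year 2: book value $19,256.
End of year 3: book value $14,104.
Accumulated through year 3 = $29,560 − $14,104 = $15,456.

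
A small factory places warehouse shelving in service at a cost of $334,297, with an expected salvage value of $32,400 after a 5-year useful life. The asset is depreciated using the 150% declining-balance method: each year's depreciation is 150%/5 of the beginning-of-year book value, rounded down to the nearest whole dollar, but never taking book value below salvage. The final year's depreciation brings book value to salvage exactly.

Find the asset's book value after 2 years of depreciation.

Depreciable base = $334,297 − $32,400 = $301,897.
Year 1: ⌊$334,297 × 150%/5⌋ = $100,289. Book value $234,008.
Year 2: ⌊$234,008 × 150%/5⌋ = $70,202. Book value $163,806.

$163,806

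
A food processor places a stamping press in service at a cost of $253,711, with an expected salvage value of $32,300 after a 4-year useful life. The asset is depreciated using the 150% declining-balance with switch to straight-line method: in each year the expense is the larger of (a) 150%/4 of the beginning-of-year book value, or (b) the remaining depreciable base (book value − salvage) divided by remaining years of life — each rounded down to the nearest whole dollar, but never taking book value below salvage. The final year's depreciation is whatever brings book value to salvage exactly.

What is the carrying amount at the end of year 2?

Depreciable base = $253,711 − $32,300 = $221,411.
Year 1: DB = ⌊$253,711 × 150%/4⌋ = $95,141; SL = ⌊$221,411/4⌋ = $55,352 → take DB $95,141. Book value $158,570.
Year 2: DB = ⌊$158,570 × 150%/4⌋ = $59,463; SL = ⌊$126,270/3⌋ = $42,090 → take DB $59,463. Book value $99,107.

$99,107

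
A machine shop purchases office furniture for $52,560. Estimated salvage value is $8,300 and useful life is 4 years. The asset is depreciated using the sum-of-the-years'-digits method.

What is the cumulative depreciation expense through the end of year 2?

$30,982

Depreciable base = $52,560 − $8,300 = $44,260.
Sum of the years' digits = 4+3+2+1 = 10.
Year 1: $44,260 × 4/10 = $17,704. Book value $34,856.
Year 2: $44,260 × 3/10 = $13,278. Book value $21,578.
Accumulated through year 2 = $52,560 − $21,578 = $30,982.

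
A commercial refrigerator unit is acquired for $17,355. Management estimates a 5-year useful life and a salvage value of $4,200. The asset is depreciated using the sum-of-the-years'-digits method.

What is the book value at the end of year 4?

$5,077

Depreciable base = $17,355 − $4,200 = $13,155.
Sum of the years' digits = 5+4+3+2+1 = 15.
Year 1: $13,155 × 5/15 = $4,385. Book value $12,970.
Year 2: $13,155 × 4/15 = $3,508. Book value $9,462.
Year 3: $13,155 × 3/15 = $2,631. Book value $6,831.
Year 4: $13,155 × 2/15 = $1,754. Book value $5,077.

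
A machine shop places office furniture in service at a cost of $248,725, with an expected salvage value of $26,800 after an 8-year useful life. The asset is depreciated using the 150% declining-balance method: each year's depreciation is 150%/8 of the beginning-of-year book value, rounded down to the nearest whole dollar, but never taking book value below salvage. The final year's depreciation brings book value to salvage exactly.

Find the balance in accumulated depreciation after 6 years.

$177,164

Depreciable base = $248,725 − $26,800 = $221,925.
Year 1: ⌊$248,725 × 150%/8⌋ = $46,635. Book value $202,090.
Year 2: ⌊$202,090 × 150%/8⌋ = $37,891. Book value $164,199.
Year 3: ⌊$164,199 × 150%/8⌋ = $30,787. Book value $133,412.
Year 4: ⌊$133,412 × 150%/8⌋ = $25,014. Book value $108,398.
Year 5: ⌊$108,398 × 150%/8⌋ = $20,324. Book value $88,074.
Year 6: ⌊$88,074 × 150%/8⌋ = $16,513. Book value $71,561.
Accumulated through year 6 = $248,725 − $71,561 = $177,164.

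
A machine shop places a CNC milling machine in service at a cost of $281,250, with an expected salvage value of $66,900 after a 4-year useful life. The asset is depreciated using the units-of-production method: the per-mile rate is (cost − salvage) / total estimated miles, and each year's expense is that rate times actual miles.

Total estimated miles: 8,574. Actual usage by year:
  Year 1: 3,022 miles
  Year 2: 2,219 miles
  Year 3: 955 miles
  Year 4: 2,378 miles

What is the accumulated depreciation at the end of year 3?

$154,900

Depreciable base = $281,250 − $66,900 = $214,350.
Rate = $214,350 / 8,574 miles = $25 per mile.
Year 1: 3,022 × $25 = $75,550. Book value $205,700.
Year 2: 2,219 × $25 = $55,475. Book value $150,225.
Year 3: 955 × $25 = $23,875. Book value $126,350.
Accumulated through year 3 = $281,250 − $126,350 = $154,900.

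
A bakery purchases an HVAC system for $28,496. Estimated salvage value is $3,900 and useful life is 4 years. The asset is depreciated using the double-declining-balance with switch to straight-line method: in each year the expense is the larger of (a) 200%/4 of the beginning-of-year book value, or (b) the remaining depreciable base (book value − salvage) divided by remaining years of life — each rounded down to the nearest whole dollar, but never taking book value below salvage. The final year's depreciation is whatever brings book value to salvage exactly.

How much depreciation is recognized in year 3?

Depreciable base = $28,496 − $3,900 = $24,596.
Year 1: DB = ⌊$28,496 × 200%/4⌋ = $14,248; SL = ⌊$24,596/4⌋ = $6,149 → take DB $14,248. Book value $14,248.
Year 2: DB = ⌊$14,248 × 200%/4⌋ = $7,124; SL = ⌊$10,348/3⌋ = $3,449 → take DB $7,124. Book value $7,124.
Year 3: DB = ⌊$7,124 × 200%/4⌋ = $3,562; SL = ⌊$3,224/2⌋ = $1,612 → take DB $3,562, capped at $3,224. Book value $3,900.

$3,224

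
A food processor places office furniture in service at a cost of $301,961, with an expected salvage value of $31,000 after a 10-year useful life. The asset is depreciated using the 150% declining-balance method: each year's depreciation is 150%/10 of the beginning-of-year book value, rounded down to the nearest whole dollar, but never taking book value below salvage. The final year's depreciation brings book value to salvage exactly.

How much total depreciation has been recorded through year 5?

Depreciable base = $301,961 − $31,000 = $270,961.
Year 1: ⌊$301,961 × 150%/10⌋ = $45,294. Book value $256,667.
Year 2: ⌊$256,667 × 150%/10⌋ = $38,500. Book value $218,167.
Year 3: ⌊$218,167 × 150%/10⌋ = $32,725. Book value $185,442.
Year 4: ⌊$185,442 × 150%/10⌋ = $27,816. Book value $157,626.
Year 5: ⌊$157,626 × 150%/10⌋ = $23,643. Book value $133,983.
Accumulated through year 5 = $301,961 − $133,983 = $167,978.

$167,978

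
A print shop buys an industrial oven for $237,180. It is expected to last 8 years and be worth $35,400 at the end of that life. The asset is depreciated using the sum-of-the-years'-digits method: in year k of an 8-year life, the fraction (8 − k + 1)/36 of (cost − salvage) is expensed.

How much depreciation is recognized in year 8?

$5,605

Depreciable base = $237,180 − $35,400 = $201,780.
Sum of the years' digits = 8+7+6+5+4+3+2+1 = 36.
Year 1: $201,780 × 8/36 = $44,840. Book value $192,340.
Year 2: $201,780 × 7/36 = $39,235. Book value $153,105.
Year 3: $201,780 × 6/36 = $33,630. Book value $119,475.
Year 4: $201,780 × 5/36 = $28,025. Book value $91,450.
Year 5: $201,780 × 4/36 = $22,420. Book value $69,030.
Year 6: $201,780 × 3/36 = $16,815. Book value $52,215.
Year 7: $201,780 × 2/36 = $11,210. Book value $41,005.
Year 8: $201,780 × 1/36 = $5,605. Book value $35,400.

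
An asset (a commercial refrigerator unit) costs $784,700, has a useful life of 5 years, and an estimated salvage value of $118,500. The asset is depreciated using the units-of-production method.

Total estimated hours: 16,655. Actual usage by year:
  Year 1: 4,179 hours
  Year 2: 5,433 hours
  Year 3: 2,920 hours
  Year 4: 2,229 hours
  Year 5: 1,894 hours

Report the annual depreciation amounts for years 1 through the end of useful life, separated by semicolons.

Depreciable base = $784,700 − $118,500 = $666,200.
Rate = $666,200 / 16,655 hours = $40 per hour.
Year 1: 4,179 × $40 = $167,160. Book value $617,540.
Year 2: 5,433 × $40 = $217,320. Book value $400,220.
Year 3: 2,920 × $40 = $116,800. Book value $283,420.
Year 4: 2,229 × $40 = $89,160. Book value $194,260.
Year 5: 1,894 × $40 = $75,760. Book value $118,500.

$167,160; $217,320; $116,800; $89,160; $75,760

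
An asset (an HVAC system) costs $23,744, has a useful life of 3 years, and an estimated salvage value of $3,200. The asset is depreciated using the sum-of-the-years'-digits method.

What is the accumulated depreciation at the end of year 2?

$17,120

Depreciable base = $23,744 − $3,200 = $20,544.
Sum of the years' digits = 3+2+1 = 6.
Year 1: $20,544 × 3/6 = $10,272. Book value $13,472.
Year 2: $20,544 × 2/6 = $6,848. Book value $6,624.
Accumulated through year 2 = $23,744 − $6,624 = $17,120.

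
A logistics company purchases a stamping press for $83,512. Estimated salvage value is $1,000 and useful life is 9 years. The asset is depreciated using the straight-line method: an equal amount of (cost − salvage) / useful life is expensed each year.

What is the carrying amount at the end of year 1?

$74,344

Depreciable base = $83,512 − $1,000 = $82,512.
Annual expense = $82,512 / 9 = $9,168.
End of year 1: book value $74,344.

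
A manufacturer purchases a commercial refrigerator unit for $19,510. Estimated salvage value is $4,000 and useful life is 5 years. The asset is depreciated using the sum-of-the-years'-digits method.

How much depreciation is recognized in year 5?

$1,034

Depreciable base = $19,510 − $4,000 = $15,510.
Sum of the years' digits = 5+4+3+2+1 = 15.
Year 1: $15,510 × 5/15 = $5,170. Book value $14,340.
Year 2: $15,510 × 4/15 = $4,136. Book value $10,204.
Year 3: $15,510 × 3/15 = $3,102. Book value $7,102.
Year 4: $15,510 × 2/15 = $2,068. Book value $5,034.
Year 5: $15,510 × 1/15 = $1,034. Book value $4,000.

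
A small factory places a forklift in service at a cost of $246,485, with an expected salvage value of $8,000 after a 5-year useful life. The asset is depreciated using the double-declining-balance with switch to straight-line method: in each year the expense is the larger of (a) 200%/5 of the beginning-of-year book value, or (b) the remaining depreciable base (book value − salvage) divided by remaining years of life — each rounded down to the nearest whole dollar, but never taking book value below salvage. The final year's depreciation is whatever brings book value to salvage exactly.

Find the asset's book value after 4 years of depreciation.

Depreciable base = $246,485 − $8,000 = $238,485.
Year 1: DB = ⌊$246,485 × 200%/5⌋ = $98,594; SL = ⌊$238,485/5⌋ = $47,697 → take DB $98,594. Book value $147,891.
Year 2: DB = ⌊$147,891 × 200%/5⌋ = $59,156; SL = ⌊$139,891/4⌋ = $34,972 → take DB $59,156. Book value $88,735.
Year 3: DB = ⌊$88,735 × 200%/5⌋ = $35,494; SL = ⌊$80,735/3⌋ = $26,911 → take DB $35,494. Book value $53,241.
Year 4: DB = ⌊$53,241 × 200%/5⌋ = $21,296; SL = ⌊$45,241/2⌋ = $22,620 → take SL $22,620. Book value $30,621.

$30,621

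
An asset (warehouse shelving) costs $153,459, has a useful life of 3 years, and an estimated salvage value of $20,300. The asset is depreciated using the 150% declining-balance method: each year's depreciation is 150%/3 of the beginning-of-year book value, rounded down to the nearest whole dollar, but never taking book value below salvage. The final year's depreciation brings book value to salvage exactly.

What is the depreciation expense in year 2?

Depreciable base = $153,459 − $20,300 = $133,159.
Year 1: ⌊$153,459 × 150%/3⌋ = $76,729. Book value $76,730.
Year 2: ⌊$76,730 × 150%/3⌋ = $38,365. Book value $38,365.

$38,365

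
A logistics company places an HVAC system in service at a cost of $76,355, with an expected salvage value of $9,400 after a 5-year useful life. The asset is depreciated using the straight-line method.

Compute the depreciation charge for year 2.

Depreciable base = $76,355 − $9,400 = $66,955.
Annual expense = $66,955 / 5 = $13,391.

$13,391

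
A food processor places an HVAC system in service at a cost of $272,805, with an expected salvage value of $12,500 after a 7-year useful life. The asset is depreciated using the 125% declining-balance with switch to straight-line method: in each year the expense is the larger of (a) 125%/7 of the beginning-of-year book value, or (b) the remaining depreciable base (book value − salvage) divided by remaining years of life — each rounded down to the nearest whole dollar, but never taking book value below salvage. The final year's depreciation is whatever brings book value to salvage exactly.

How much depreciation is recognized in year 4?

Depreciable base = $272,805 − $12,500 = $260,305.
Year 1: DB = ⌊$272,805 × 125%/7⌋ = $48,715; SL = ⌊$260,305/7⌋ = $37,186 → take DB $48,715. Book value $224,090.
Year 2: DB = ⌊$224,090 × 125%/7⌋ = $40,016; SL = ⌊$211,590/6⌋ = $35,265 → take DB $40,016. Book value $184,074.
Year 3: DB = ⌊$184,074 × 125%/7⌋ = $32,870; SL = ⌊$171,574/5⌋ = $34,314 → take SL $34,314. Book value $149,760.
Year 4: DB = ⌊$149,760 × 125%/7⌋ = $26,742; SL = ⌊$137,260/4⌋ = $34,315 → take SL $34,315. Book value $115,445.

$34,315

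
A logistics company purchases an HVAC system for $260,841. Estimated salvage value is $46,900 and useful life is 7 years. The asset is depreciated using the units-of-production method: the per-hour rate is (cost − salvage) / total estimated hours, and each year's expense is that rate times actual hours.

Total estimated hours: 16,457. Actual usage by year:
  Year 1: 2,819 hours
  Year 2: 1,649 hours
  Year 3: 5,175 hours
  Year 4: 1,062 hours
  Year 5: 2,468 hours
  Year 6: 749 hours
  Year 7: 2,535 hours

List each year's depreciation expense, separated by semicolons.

$36,647; $21,437; $67,275; $13,806; $32,084; $9,737; $32,955

Depreciable base = $260,841 − $46,900 = $213,941.
Rate = $213,941 / 16,457 hours = $13 per hour.
Year 1: 2,819 × $13 = $36,647. Book value $224,194.
Year 2: 1,649 × $13 = $21,437. Book value $202,757.
Year 3: 5,175 × $13 = $67,275. Book value $135,482.
Year 4: 1,062 × $13 = $13,806. Book value $121,676.
Year 5: 2,468 × $13 = $32,084. Book value $89,592.
Year 6: 749 × $13 = $9,737. Book value $79,855.
Year 7: 2,535 × $13 = $32,955. Book value $46,900.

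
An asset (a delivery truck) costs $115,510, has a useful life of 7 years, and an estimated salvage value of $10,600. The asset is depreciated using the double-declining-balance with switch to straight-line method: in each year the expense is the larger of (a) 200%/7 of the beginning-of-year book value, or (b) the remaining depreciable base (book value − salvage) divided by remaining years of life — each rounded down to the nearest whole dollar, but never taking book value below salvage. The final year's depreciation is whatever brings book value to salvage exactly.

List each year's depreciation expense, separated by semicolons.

Depreciable base = $115,510 − $10,600 = $104,910.
Year 1: DB = ⌊$115,510 × 200%/7⌋ = $33,002; SL = ⌊$104,910/7⌋ = $14,987 → take DB $33,002. Book value $82,508.
Year 2: DB = ⌊$82,508 × 200%/7⌋ = $23,573; SL = ⌊$71,908/6⌋ = $11,984 → take DB $23,573. Book value $58,935.
Year 3: DB = ⌊$58,935 × 200%/7⌋ = $16,838; SL = ⌊$48,335/5⌋ = $9,667 → take DB $16,838. Book value $42,097.
Year 4: DB = ⌊$42,097 × 200%/7⌋ = $12,027; SL = ⌊$31,497/4⌋ = $7,874 → take DB $12,027. Book value $30,070.
Year 5: DB = ⌊$30,070 × 200%/7⌋ = $8,591; SL = ⌊$19,470/3⌋ = $6,490 → take DB $8,591. Book value $21,479.
Year 6: DB = ⌊$21,479 × 200%/7⌋ = $6,136; SL = ⌊$10,879/2⌋ = $5,439 → take DB $6,136. Book value $15,343.
Year 7 (final): $15,343 − $10,600 = $4,743. Book value $10,600.

$33,002; $23,573; $16,838; $12,027; $8,591; $6,136; $4,743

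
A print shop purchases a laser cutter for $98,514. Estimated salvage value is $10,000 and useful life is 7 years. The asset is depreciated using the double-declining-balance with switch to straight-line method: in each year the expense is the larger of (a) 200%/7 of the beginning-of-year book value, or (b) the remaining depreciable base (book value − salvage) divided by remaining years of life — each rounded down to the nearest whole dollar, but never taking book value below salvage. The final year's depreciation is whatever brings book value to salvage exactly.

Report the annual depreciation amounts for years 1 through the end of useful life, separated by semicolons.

Depreciable base = $98,514 − $10,000 = $88,514.
Year 1: DB = ⌊$98,514 × 200%/7⌋ = $28,146; SL = ⌊$88,514/7⌋ = $12,644 → take DB $28,146. Book value $70,368.
Year 2: DB = ⌊$70,368 × 200%/7⌋ = $20,105; SL = ⌊$60,368/6⌋ = $10,061 → take DB $20,105. Book value $50,263.
Year 3: DB = ⌊$50,263 × 200%/7⌋ = $14,360; SL = ⌊$40,263/5⌋ = $8,052 → take DB $14,360. Book value $35,903.
Year 4: DB = ⌊$35,903 × 200%/7⌋ = $10,258; SL = ⌊$25,903/4⌋ = $6,475 → take DB $10,258. Book value $25,645.
Year 5: DB = ⌊$25,645 × 200%/7⌋ = $7,327; SL = ⌊$15,645/3⌋ = $5,215 → take DB $7,327. Book value $18,318.
Year 6: DB = ⌊$18,318 × 200%/7⌋ = $5,233; SL = ⌊$8,318/2⌋ = $4,159 → take DB $5,233. Book value $13,085.
Year 7 (final): $13,085 − $10,000 = $3,085. Book value $10,000.

$28,146; $20,105; $14,360; $10,258; $7,327; $5,233; $3,085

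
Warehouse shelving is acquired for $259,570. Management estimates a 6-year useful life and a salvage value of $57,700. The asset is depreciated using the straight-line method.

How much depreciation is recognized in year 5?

Depreciable base = $259,570 − $57,700 = $201,870.
Annual expense = $201,870 / 6 = $33,645.

$33,645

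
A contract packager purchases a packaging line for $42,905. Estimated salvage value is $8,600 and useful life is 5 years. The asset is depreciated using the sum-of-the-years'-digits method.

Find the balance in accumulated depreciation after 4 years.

Depreciable base = $42,905 − $8,600 = $34,305.
Sum of the years' digits = 5+4+3+2+1 = 15.
Year 1: $34,305 × 5/15 = $11,435. Book value $31,470.
Year 2: $34,305 × 4/15 = $9,148. Book value $22,322.
Year 3: $34,305 × 3/15 = $6,861. Book value $15,461.
Year 4: $34,305 × 2/15 = $4,574. Book value $10,887.
Accumulated through year 4 = $42,905 − $10,887 = $32,018.

$32,018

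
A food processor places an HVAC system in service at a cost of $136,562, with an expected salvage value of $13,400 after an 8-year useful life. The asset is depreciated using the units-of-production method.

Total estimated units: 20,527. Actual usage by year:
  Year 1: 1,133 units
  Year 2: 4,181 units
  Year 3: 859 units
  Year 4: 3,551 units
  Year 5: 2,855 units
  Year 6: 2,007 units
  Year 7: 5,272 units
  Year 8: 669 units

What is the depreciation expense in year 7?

Depreciable base = $136,562 − $13,400 = $123,162.
Rate = $123,162 / 20,527 units = $6 per unit.
Year 1: 1,133 × $6 = $6,798. Book value $129,764.
Year 2: 4,181 × $6 = $25,086. Book value $104,678.
Year 3: 859 × $6 = $5,154. Book value $99,524.
Year 4: 3,551 × $6 = $21,306. Book value $78,218.
Year 5: 2,855 × $6 = $17,130. Book value $61,088.
Year 6: 2,007 × $6 = $12,042. Book value $49,046.
Year 7: 5,272 × $6 = $31,632. Book value $17,414.

$31,632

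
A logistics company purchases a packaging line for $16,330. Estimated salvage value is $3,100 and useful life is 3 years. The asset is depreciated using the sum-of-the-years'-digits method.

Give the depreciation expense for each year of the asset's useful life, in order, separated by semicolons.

Depreciable base = $16,330 − $3,100 = $13,230.
Sum of the years' digits = 3+2+1 = 6.
Year 1: $13,230 × 3/6 = $6,615. Book value $9,715.
Year 2: $13,230 × 2/6 = $4,410. Book value $5,305.
Year 3: $13,230 × 1/6 = $2,205. Book value $3,100.

$6,615; $4,410; $2,205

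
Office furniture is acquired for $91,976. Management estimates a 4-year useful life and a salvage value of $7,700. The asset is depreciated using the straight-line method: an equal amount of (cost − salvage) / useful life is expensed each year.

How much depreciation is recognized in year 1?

Depreciable base = $91,976 − $7,700 = $84,276.
Annual expense = $84,276 / 4 = $21,069.

$21,069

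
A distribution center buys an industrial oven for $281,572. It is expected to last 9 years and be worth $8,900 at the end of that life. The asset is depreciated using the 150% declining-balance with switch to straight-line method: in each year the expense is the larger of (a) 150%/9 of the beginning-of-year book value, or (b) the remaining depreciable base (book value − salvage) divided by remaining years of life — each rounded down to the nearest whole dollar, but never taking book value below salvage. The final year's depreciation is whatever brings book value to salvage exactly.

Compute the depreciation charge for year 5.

Depreciable base = $281,572 − $8,900 = $272,672.
Year 1: DB = ⌊$281,572 × 150%/9⌋ = $46,928; SL = ⌊$272,672/9⌋ = $30,296 → take DB $46,928. Book value $234,644.
Year 2: DB = ⌊$234,644 × 150%/9⌋ = $39,107; SL = ⌊$225,744/8⌋ = $28,218 → take DB $39,107. Book value $195,537.
Year 3: DB = ⌊$195,537 × 150%/9⌋ = $32,589; SL = ⌊$186,637/7⌋ = $26,662 → take DB $32,589. Book value $162,948.
Year 4: DB = ⌊$162,948 × 150%/9⌋ = $27,158; SL = ⌊$154,048/6⌋ = $25,674 → take DB $27,158. Book value $135,790.
Year 5: DB = ⌊$135,790 × 150%/9⌋ = $22,631; SL = ⌊$126,890/5⌋ = $25,378 → take SL $25,378. Book value $110,412.

$25,378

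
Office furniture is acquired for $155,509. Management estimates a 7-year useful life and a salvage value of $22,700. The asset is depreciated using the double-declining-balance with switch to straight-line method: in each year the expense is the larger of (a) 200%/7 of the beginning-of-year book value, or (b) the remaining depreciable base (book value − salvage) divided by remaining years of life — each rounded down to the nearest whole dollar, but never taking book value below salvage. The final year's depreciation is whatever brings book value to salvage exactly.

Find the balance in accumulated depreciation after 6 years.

$132,809

Depreciable base = $155,509 − $22,700 = $132,809.
Year 1: DB = ⌊$155,509 × 200%/7⌋ = $44,431; SL = ⌊$132,809/7⌋ = $18,972 → take DB $44,431. Book value $111,078.
Year 2: DB = ⌊$111,078 × 200%/7⌋ = $31,736; SL = ⌊$88,378/6⌋ = $14,729 → take DB $31,736. Book value $79,342.
Year 3: DB = ⌊$79,342 × 200%/7⌋ = $22,669; SL = ⌊$56,642/5⌋ = $11,328 → take DB $22,669. Book value $56,673.
Year 4: DB = ⌊$56,673 × 200%/7⌋ = $16,192; SL = ⌊$33,973/4⌋ = $8,493 → take DB $16,192. Book value $40,481.
Year 5: DB = ⌊$40,481 × 200%/7⌋ = $11,566; SL = ⌊$17,781/3⌋ = $5,927 → take DB $11,566. Book value $28,915.
Year 6: DB = ⌊$28,915 × 200%/7⌋ = $8,261; SL = ⌊$6,215/2⌋ = $3,107 → take DB $8,261, capped at $6,215. Book value $22,700.
Accumulated through year 6 = $155,509 − $22,700 = $132,809.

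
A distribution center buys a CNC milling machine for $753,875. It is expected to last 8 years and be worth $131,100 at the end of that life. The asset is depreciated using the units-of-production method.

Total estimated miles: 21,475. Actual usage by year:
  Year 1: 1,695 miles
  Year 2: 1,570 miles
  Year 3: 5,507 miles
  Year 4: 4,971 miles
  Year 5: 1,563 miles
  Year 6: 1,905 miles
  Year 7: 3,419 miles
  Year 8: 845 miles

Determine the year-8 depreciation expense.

Depreciable base = $753,875 − $131,100 = $622,775.
Rate = $622,775 / 21,475 miles = $29 per mile.
Year 1: 1,695 × $29 = $49,155. Book value $704,720.
Year 2: 1,570 × $29 = $45,530. Book value $659,190.
Year 3: 5,507 × $29 = $159,703. Book value $499,487.
Year 4: 4,971 × $29 = $144,159. Book value $355,328.
Year 5: 1,563 × $29 = $45,327. Book value $310,001.
Year 6: 1,905 × $29 = $55,245. Book value $254,756.
Year 7: 3,419 × $29 = $99,151. Book value $155,605.
Year 8: 845 × $29 = $24,505. Book value $131,100.

$24,505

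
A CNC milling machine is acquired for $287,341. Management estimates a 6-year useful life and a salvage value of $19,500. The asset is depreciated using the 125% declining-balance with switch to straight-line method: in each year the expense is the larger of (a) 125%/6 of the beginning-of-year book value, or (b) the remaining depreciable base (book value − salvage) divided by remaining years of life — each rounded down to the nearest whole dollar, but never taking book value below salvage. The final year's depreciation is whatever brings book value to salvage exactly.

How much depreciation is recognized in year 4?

Depreciable base = $287,341 − $19,500 = $267,841.
Year 1: DB = ⌊$287,341 × 125%/6⌋ = $59,862; SL = ⌊$267,841/6⌋ = $44,640 → take DB $59,862. Book value $227,479.
Year 2: DB = ⌊$227,479 × 125%/6⌋ = $47,391; SL = ⌊$207,979/5⌋ = $41,595 → take DB $47,391. Book value $180,088.
Year 3: DB = ⌊$180,088 × 125%/6⌋ = $37,518; SL = ⌊$160,588/4⌋ = $40,147 → take SL $40,147. Book value $139,941.
Year 4: DB = ⌊$139,941 × 125%/6⌋ = $29,154; SL = ⌊$120,441/3⌋ = $40,147 → take SL $40,147. Book value $99,794.

$40,147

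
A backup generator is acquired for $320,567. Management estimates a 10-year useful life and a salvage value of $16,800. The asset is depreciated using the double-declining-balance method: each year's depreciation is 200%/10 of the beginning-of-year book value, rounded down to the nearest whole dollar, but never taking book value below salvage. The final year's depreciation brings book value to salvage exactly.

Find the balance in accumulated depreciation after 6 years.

$236,531

Depreciable base = $320,567 − $16,800 = $303,767.
Year 1: ⌊$320,567 × 200%/10⌋ = $64,113. Book value $256,454.
Year 2: ⌊$256,454 × 200%/10⌋ = $51,290. Book value $205,164.
Year 3: ⌊$205,164 × 200%/10⌋ = $41,032. Book value $164,132.
Year 4: ⌊$164,132 × 200%/10⌋ = $32,826. Book value $131,306.
Year 5: ⌊$131,306 × 200%/10⌋ = $26,261. Book value $105,045.
Year 6: ⌊$105,045 × 200%/10⌋ = $21,009. Book value $84,036.
Accumulated through year 6 = $320,567 − $84,036 = $236,531.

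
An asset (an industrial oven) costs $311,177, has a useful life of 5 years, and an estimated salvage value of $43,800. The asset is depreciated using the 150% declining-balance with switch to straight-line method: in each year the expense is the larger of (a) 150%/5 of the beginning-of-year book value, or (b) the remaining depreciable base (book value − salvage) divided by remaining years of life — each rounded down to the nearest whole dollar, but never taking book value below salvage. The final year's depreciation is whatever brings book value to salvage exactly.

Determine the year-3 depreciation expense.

$45,743

Depreciable base = $311,177 − $43,800 = $267,377.
Year 1: DB = ⌊$311,177 × 150%/5⌋ = $93,353; SL = ⌊$267,377/5⌋ = $53,475 → take DB $93,353. Book value $217,824.
Year 2: DB = ⌊$217,824 × 150%/5⌋ = $65,347; SL = ⌊$174,024/4⌋ = $43,506 → take DB $65,347. Book value $152,477.
Year 3: DB = ⌊$152,477 × 150%/5⌋ = $45,743; SL = ⌊$108,677/3⌋ = $36,225 → take DB $45,743. Book value $106,734.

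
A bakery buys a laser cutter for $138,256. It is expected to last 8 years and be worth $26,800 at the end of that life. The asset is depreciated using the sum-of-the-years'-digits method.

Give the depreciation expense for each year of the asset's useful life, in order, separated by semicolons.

Depreciable base = $138,256 − $26,800 = $111,456.
Sum of the years' digits = 8+7+6+5+4+3+2+1 = 36.
Year 1: $111,456 × 8/36 = $24,768. Book value $113,488.
Year 2: $111,456 × 7/36 = $21,672. Book value $91,816.
Year 3: $111,456 × 6/36 = $18,576. Book value $73,240.
Year 4: $111,456 × 5/36 = $15,480. Book value $57,760.
Year 5: $111,456 × 4/36 = $12,384. Book value $45,376.
Year 6: $111,456 × 3/36 = $9,288. Book value $36,088.
Year 7: $111,456 × 2/36 = $6,192. Book value $29,896.
Year 8: $111,456 × 1/36 = $3,096. Book value $26,800.

$24,768; $21,672; $18,576; $15,480; $12,384; $9,288; $6,192; $3,096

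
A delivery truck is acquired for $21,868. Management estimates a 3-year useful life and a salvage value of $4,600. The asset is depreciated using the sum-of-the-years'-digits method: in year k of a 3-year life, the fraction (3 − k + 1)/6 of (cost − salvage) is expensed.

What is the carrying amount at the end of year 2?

Depreciable base = $21,868 − $4,600 = $17,268.
Sum of the years' digits = 3+2+1 = 6.
Year 1: $17,268 × 3/6 = $8,634. Book value $13,234.
Year 2: $17,268 × 2/6 = $5,756. Book value $7,478.

$7,478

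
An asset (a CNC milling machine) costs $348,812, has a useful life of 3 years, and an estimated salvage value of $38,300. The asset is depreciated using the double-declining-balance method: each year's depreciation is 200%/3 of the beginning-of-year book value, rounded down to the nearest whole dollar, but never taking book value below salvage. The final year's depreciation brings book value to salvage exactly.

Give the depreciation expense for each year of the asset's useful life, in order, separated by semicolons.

Depreciable base = $348,812 − $38,300 = $310,512.
Year 1: ⌊$348,812 × 200%/3⌋ = $232,541. Book value $116,271.
Year 2: ⌊$116,271 × 200%/3⌋ = $77,514. Book value $38,757.
Year 3 (final): $38,757 − $38,300 = $457. Book value $38,300.

$232,541; $77,514; $457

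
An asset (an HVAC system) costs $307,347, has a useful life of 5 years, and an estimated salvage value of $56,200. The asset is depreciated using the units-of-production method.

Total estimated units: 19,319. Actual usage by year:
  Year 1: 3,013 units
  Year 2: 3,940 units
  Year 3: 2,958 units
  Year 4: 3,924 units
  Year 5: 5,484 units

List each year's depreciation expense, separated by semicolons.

Depreciable base = $307,347 − $56,200 = $251,147.
Rate = $251,147 / 19,319 units = $13 per unit.
Year 1: 3,013 × $13 = $39,169. Book value $268,178.
Year 2: 3,940 × $13 = $51,220. Book value $216,958.
Year 3: 2,958 × $13 = $38,454. Book value $178,504.
Year 4: 3,924 × $13 = $51,012. Book value $127,492.
Year 5: 5,484 × $13 = $71,292. Book value $56,200.

$39,169; $51,220; $38,454; $51,012; $71,292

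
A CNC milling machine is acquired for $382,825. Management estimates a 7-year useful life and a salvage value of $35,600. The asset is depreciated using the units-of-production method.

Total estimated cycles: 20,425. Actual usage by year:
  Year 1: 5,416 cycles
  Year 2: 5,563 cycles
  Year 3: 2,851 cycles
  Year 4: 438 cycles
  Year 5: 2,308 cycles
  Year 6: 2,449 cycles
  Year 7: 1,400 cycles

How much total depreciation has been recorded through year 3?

Depreciable base = $382,825 − $35,600 = $347,225.
Rate = $347,225 / 20,425 cycles = $17 per cycle.
Year 1: 5,416 × $17 = $92,072. Book value $290,753.
Year 2: 5,563 × $17 = $94,571. Book value $196,182.
Year 3: 2,851 × $17 = $48,467. Book value $147,715.
Accumulated through year 3 = $382,825 − $147,715 = $235,110.

$235,110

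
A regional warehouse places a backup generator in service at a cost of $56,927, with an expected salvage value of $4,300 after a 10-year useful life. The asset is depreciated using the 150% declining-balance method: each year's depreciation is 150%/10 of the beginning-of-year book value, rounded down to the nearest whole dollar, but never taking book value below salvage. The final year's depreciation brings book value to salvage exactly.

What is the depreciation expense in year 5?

$4,457

Depreciable base = $56,927 − $4,300 = $52,627.
Year 1: ⌊$56,927 × 150%/10⌋ = $8,539. Book value $48,388.
Year 2: ⌊$48,388 × 150%/10⌋ = $7,258. Book value $41,130.
Year 3: ⌊$41,130 × 150%/10⌋ = $6,169. Book value $34,961.
Year 4: ⌊$34,961 × 150%/10⌋ = $5,244. Book value $29,717.
Year 5: ⌊$29,717 × 150%/10⌋ = $4,457. Book value $25,260.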